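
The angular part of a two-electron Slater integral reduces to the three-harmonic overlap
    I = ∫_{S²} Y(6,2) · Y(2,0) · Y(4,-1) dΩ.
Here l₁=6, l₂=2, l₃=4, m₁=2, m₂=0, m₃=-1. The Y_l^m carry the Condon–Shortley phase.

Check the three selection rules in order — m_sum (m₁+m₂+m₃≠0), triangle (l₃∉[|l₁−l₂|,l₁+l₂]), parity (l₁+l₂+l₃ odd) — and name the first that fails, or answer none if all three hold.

m_sum

m₁+m₂+m₃ = 2 + 0 − 1 = 1  ✗
triangle: |6−2|=4 ≤ l₃=4 ≤ 6+2=8
parity: l₁+l₂+l₃ = 12 is even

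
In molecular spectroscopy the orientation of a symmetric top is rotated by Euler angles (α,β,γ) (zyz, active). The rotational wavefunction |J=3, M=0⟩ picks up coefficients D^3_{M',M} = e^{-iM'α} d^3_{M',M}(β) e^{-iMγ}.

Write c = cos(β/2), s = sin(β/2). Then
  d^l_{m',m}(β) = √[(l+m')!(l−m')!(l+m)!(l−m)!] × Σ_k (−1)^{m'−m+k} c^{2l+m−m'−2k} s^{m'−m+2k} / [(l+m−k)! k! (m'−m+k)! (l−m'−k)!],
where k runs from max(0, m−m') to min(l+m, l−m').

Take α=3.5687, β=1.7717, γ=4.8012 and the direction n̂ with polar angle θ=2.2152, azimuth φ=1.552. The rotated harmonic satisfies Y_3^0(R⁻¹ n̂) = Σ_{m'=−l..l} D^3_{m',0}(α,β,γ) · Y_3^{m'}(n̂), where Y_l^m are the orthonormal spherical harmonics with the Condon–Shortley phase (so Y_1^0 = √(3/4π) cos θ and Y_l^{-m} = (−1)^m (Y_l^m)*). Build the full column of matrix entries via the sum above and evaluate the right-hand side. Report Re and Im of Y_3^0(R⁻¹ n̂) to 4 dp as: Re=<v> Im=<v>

Need the full column D^3_{m',0} for m'=−3..3 at α=3.5687, β=1.7717, γ=4.8012.
cos(β/2)=0.632631, sin(β/2)=0.774453
d^3_{-3,0}: single k=3 term ⇒ +0.525960;  D = -0.150134-0.504077i
d^3_{-2,0}: k∈[2..3] ⇒ +0.526204 -0.788574 = -0.262370;  D = -0.172328-0.197842i
d^3_{-1,0}: k∈[1..3] ⇒ +0.271856 -1.222220 +0.610544 = -0.339820;  D = +0.309293+0.140767i
d^3_{0,0}: k∈[0..3] ⇒ +0.064107 -0.864641 +1.295759 -0.215760 = +0.279466;  D = +0.279466+0.000000i
d^3_{1,0}: k∈[0..2] ⇒ -0.271856 +1.222220 -0.610544 = +0.339820;  D = -0.309293+0.140767i
d^3_{2,0}: k∈[0..1] ⇒ +0.526204 -0.788574 = -0.262370;  D = -0.172328+0.197842i
d^3_{3,0}: single k=0 term ⇒ -0.525960;  D = +0.150134-0.504077i
Y_3^{m'}(θ=2.2152,φ=1.552) and Σ D·Y over m':
  (-0.1501-0.5041i)·(-0.0120+0.2128i)  (-0.1723-0.1978i)·(+0.3921+0.0147i)  (+0.3093+0.1408i)·(+0.0039-0.2078i)  (+0.2795+0.0000i)·(+0.2680+0.0000i)  (-0.3093+0.1408i)·(-0.0039-0.2078i)  (-0.1723+0.1978i)·(+0.3921-0.0147i)  (+0.1501-0.5041i)·(+0.0120+0.2128i)
Y_3^0(R⁻¹ n̂) = +0.224704-0.000000i

Re=0.2247 Im=0.0000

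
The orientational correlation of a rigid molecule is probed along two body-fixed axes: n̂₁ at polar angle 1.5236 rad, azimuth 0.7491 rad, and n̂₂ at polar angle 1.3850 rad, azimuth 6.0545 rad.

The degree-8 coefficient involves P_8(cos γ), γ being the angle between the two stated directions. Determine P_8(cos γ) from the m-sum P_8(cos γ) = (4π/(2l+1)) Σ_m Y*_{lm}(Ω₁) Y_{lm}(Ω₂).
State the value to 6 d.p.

Addition theorem: P_8(cos γ) = (4π/17) Σ_m Y*_{lm}(Ω₁) Y_{lm}(Ω₂), m = −8…8:
  m=-8: Y*=(0.489468, -0.146269)  Y=(-0.114755, 0.433667)  product (0.007263, 0.229051)
  m=-7: Y*=(0.048900, -0.083209)  Y=(-0.010117, 0.337126)  product (0.027557, 0.017327)
  m=-6: Y*=(0.078093, 0.352887)  Y=(-0.032679, -0.162306)  product (0.054724, -0.024207)
  m=-5: Y*=(0.093159, 0.064269)  Y=(-0.142031, -0.311854)  product (0.006811, -0.038180)
  m=-4: Y*=(-0.314066, 0.045923)  Y=(0.036278, 0.047127)  product (-0.013558, -0.013135)
  m=-3: Y*=(-0.075658, 0.094231)  Y=(0.255770, 0.209405)  product (-0.039084, 0.008258)
  m=-2: Y*=(-0.021645, -0.297633)  Y=(-0.009705, -0.004777)  product (-0.001212, 0.002992)
  m=-1: Y*=(-0.090865, -0.084496)  Y=(-0.313565, -0.072984)  product (0.022325, 0.033127)
  m=+0: Y*=(0.292863, -0.000000)  Y=(-0.003598, 0.000000)  product (-0.001054, 0.000000)
  m=+1: Y*=(0.090865, -0.084496)  Y=(0.313565, -0.072984)  product (0.022325, -0.033127)
  m=+2: Y*=(-0.021645, 0.297633)  Y=(-0.009705, 0.004777)  product (-0.001212, -0.002992)
  m=+3: Y*=(0.075658, 0.094231)  Y=(-0.255770, 0.209405)  product (-0.039084, -0.008258)
  m=+4: Y*=(-0.314066, -0.045923)  Y=(0.036278, -0.047127)  product (-0.013558, 0.013135)
  m=+5: Y*=(-0.093159, 0.064269)  Y=(0.142031, -0.311854)  product (0.006811, 0.038180)
  m=+6: Y*=(0.078093, -0.352887)  Y=(-0.032679, 0.162306)  product (0.054724, 0.024207)
  m=+7: Y*=(-0.048900, -0.083209)  Y=(0.010117, 0.337126)  product (0.027557, -0.017327)
  m=+8: Y*=(0.489468, 0.146269)  Y=(-0.114755, -0.433667)  product (0.007263, -0.229051)
Σ over m = (0.128600, 0.000000); ×(4π/17) → (0.095061, 0.000000). Real part: 0.095061

0.095061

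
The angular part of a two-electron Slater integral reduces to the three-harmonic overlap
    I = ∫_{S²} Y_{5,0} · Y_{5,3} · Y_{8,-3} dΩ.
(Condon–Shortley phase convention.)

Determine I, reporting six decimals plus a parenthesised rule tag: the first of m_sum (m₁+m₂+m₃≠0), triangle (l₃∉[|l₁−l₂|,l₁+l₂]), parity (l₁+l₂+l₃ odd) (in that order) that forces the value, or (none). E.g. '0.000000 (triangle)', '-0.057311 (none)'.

Rules hold: Σm=0, L=18 even, 0≤8≤10.
N = 11·11·17 = 2057
Δ = 2!·8!·8!/19! = 1/37413090
Racah Σ t=0..2: t=0:+1/1036800 t=1:−1/331776 t=2:+1/1036800 = -1/921600
⇒ 3j(5 5 8; 0 0 0)² = 490/46189, sgn -1
Racah Σ t=0..2: t=0:+1/58060800 t=1:−1/2903040 t=2:+1/2073600 = 1/6451200
⇒ 3j(5 5 8; 0 3 -3)² = 15/4199, sgn -1
4πI² = N·(3j₀)²·(3jₘ)² = 80850/1037153
I = +1·√(0.0779538/4π) = 0.07876144
No selection rule forces the value: the integral is nonzero (none).

0.078761 (none)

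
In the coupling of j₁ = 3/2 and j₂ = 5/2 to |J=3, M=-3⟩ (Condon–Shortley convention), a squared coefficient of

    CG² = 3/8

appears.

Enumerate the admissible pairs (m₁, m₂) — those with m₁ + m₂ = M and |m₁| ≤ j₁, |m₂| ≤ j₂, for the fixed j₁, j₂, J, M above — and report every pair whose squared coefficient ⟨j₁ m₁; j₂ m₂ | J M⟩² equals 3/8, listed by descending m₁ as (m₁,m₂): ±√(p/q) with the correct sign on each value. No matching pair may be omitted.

Admissible pairs with m₁+m₂ = M = -3: (-3/2,-3/2), (-1/2,-5/2)
  (m₁,m₂)=(-1/2,-5/2): CG² = 5/8, CG = +√(5/8)
  (m₁,m₂)=(-3/2,-3/2): CG² = 3/8, CG = −√(3/8)   ← matches the target
Pairs with CG² = 3/8: (-3/2,-3/2): −√(3/8)

(-3/2,-3/2): −√(3/8)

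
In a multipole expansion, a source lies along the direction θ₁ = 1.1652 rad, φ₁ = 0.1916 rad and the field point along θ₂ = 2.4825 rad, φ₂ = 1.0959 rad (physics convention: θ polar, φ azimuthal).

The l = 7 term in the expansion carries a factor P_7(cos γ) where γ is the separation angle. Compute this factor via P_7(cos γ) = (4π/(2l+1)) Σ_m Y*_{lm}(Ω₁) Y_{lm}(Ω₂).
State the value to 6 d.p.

-0.077762

Term-by-term m-sum for l=7 (normalisation 4π/15 = 0.837758):
  m=-7: Y*=0.06294 + 0.26929j  Y=0.00293 - 0.01588j  product 0.00446 - 0.00021j
  m=-6: Y*=0.18167 + 0.40550j  Y=-0.07471 + 0.02248j  product -0.02269 - 0.02621j
  m=-5: Y*=0.14154 + 0.20131j  Y=0.15628 + 0.16211j  product -0.01051 + 0.05441j
  m=-4: Y*=-0.14515 - 0.13974j  Y=0.13502 - 0.39576j  product -0.07490 + 0.03858j
  m=-3: Y*=-0.27440 - 0.17775j  Y=-0.44258 + 0.06513j  product 0.13302 + 0.06080j
  m=-2: Y*=0.06482 + 0.02613j  Y=0.05687 + 0.07949j  product 0.00161 + 0.00664j
  m=-1: Y*=0.32488 + 0.06302j  Y=-0.16542 + 0.32174j  product -0.07402 + 0.09410j
  m=+0: Y*=-0.03065 + 0.00000j  Y=0.22080 + 0.00000j  product -0.00677 + 0.00000j
  m=+1: Y*=-0.32488 + 0.06302j  Y=0.16542 + 0.32174j  product -0.07402 - 0.09410j
  m=+2: Y*=0.06482 - 0.02613j  Y=0.05687 - 0.07949j  product 0.00161 - 0.00664j
  m=+3: Y*=0.27440 - 0.17775j  Y=0.44258 + 0.06513j  product 0.13302 - 0.06080j
  m=+4: Y*=-0.14515 + 0.13974j  Y=0.13502 + 0.39576j  product -0.07490 - 0.03858j
  m=+5: Y*=-0.14154 + 0.20131j  Y=-0.15628 + 0.16211j  product -0.01051 - 0.05441j
  m=+6: Y*=0.18167 - 0.40550j  Y=-0.07471 - 0.02248j  product -0.02269 + 0.02621j
  m=+7: Y*=-0.06294 + 0.26929j  Y=-0.00293 - 0.01588j  product 0.00446 + 0.00021j
Accumulated sum -0.09282 + 0.00000j; after 4π/(2l+1) scaling, -0.07776 + 0.00000j ⇒ P_7 = -0.077762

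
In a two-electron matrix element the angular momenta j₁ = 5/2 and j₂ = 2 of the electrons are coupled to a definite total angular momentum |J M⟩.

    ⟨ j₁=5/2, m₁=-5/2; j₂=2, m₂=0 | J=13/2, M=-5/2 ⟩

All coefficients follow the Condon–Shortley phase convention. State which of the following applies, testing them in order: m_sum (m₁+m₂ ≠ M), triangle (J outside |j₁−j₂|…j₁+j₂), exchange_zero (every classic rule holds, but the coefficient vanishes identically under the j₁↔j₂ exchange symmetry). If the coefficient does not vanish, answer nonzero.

m-sum: m₁+m₂ = -5/2+0 = -5/2, M = -5/2  ✓
triangle: need |j₁−j₂| ≤ J ≤ j₁+j₂, i.e. J ∈ [1/2, 9/2]; J = 13/2 is outside ✗ ⇒ coefficient is 0

triangle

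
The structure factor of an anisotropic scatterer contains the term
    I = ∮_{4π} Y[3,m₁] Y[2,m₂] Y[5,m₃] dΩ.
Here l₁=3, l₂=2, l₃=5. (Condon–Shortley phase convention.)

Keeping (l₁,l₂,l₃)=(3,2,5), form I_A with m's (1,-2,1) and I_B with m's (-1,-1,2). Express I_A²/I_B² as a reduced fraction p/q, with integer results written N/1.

l's match ⇒ only the (l;m) 3-j factors differ between A and B.
A: triangle coeff Δ(3,2,5) = 1/2310; Σ_t [0,0]: t=0:+1/1152 = 1/1152; (3j)²=1/154 [(3 2 5; 1 -2 1)], sign=+1
B: triangle coeff Δ(3,2,5) = 1/2310; Σ_t [0,0]: t=0:+1/288 = 1/288; (3j)²=1/22 [(3 2 5; -1 -1 2)], sign=-1
I_A²/I_B² = (1/154)/(1/22) = 1/7

1/7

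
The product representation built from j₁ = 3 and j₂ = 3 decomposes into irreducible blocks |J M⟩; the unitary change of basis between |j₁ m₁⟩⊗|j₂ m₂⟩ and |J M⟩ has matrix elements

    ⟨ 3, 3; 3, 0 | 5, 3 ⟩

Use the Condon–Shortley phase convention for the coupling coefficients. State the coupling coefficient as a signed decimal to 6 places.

triangle: 1!*5!*5!/12! = 14400/479001600
(j±m)!: 6!*0!*3!*3!*8!*2! = 2090188800
prefactor² = (2J+1)*Δ*N² = 691200
  k=0: +1/(0!*1!*0!*3!*5!*2!) = 1/1440
Σ = 1/1440  ⇒  CG² = 691200*(1/1440)² = 1/3
CG = +√(1/3) = +0.577350

+√(1/3) ≈ +0.577350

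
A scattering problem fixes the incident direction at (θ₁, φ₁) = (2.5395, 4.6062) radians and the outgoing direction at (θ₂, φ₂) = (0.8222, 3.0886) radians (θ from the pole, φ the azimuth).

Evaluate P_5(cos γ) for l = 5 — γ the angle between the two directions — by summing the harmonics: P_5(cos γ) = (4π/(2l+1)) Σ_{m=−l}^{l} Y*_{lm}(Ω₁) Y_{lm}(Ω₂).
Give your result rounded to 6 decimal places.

Term-by-term m-sum for l=5 (normalisation 4π/11 = 1.142397):
  term(m=-5) = (0.000697, 0.002557)   from Y*(Ω₁)=(-0.013696, -0.023324), Y(Ω₂)=(-0.094555, -0.025657)
  term(m=-4) = (-0.035015, 0.007565)   from Y*(Ω₁)=(-0.113404, 0.051292), Y(Ω₂)=(0.281374, 0.060553)
  term(m=-3) = (-0.022017, -0.136788)   from Y*(Ω₁)=(0.100650, 0.305184), Y(Ω₂)=(-0.425704, -0.068254)
  term(m=-2) = (0.111542, -0.011912)   from Y*(Ω₁)=(0.454476, -0.097999), Y(Ω₂)=(0.239926, 0.025524)
  term(m=-1) = (-0.002613, -0.049067)   from Y*(Ω₁)=(-0.022671, -0.212691), Y(Ω₂)=(0.229400, 0.012168)
  term(m=+0) = (-0.104350, 0.000000)   from Y*(Ω₁)=(0.335505, -0.000000), Y(Ω₂)=(-0.311024, 0.000000)
  term(m=+1) = (-0.002613, 0.049067)   from Y*(Ω₁)=(0.022671, -0.212691), Y(Ω₂)=(-0.229400, 0.012168)
  term(m=+2) = (0.111542, 0.011912)   from Y*(Ω₁)=(0.454476, 0.097999), Y(Ω₂)=(0.239926, -0.025524)
  term(m=+3) = (-0.022017, 0.136788)   from Y*(Ω₁)=(-0.100650, 0.305184), Y(Ω₂)=(0.425704, -0.068254)
  term(m=+4) = (-0.035015, -0.007565)   from Y*(Ω₁)=(-0.113404, -0.051292), Y(Ω₂)=(0.281374, -0.060553)
  term(m=+5) = (0.000697, -0.002557)   from Y*(Ω₁)=(0.013696, -0.023324), Y(Ω₂)=(0.094555, -0.025657)
Σ over m = (0.000838, -0.000000); ×(4π/11) → (0.000957, -0.000000). Real part: 0.000957

0.000957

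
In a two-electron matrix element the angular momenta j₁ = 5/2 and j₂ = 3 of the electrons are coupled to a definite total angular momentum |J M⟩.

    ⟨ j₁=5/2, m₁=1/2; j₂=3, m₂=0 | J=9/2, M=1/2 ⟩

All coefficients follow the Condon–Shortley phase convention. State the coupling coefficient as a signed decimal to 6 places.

j₁+j₂−J=1  J+j₁−j₂=4  J−j₁+j₂=5  j₁+j₂+J+1=11
(j₁±m₁, j₂±m₂, J±M) = (3,2,3,3,5,4)
P² = 69120/77
sum k=0..1:
  [0] +1/48 = 1/48
  [1] −1/72 = -1/72
S = 1/144
C² = P²·S² = 10/231 ; C = +0.208063

+√(10/231) ≈ +0.208063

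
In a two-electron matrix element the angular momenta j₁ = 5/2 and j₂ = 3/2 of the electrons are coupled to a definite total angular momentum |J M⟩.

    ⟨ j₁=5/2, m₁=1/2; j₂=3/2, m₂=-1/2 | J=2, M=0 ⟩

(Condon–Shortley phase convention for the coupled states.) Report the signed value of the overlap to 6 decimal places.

-0.267261

j₁+j₂−J=2  J+j₁−j₂=3  J−j₁+j₂=1  j₁+j₂+J+1=7
(j₁±m₁, j₂±m₂, J±M) = (3,2,1,2,2,2)
P² = 8/7
sum k=0..1:
  [0] +1/4 = 1/4
  [1] −1/2 = -1/2
S = -1/4
C² = P²·S² = 1/14 ; C = -0.267261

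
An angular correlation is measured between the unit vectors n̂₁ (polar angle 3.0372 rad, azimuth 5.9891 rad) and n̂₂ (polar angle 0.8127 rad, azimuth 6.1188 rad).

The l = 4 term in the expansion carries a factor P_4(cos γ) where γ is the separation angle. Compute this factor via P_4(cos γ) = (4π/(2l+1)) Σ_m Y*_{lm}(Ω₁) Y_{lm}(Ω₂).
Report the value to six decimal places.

Summing Y*_{l m}(θ₁,φ₁)·Y_{l m}(θ₂,φ₂) over m ∈ [−4, 4]; prefactor 4π/(2·4+1) = 1.396263:
  [-4]  conj(Y_{4,-4})(Ω₁) = 0.00002 - 0.00005j ; Y_{4,-4}(Ω₂) = 0.09738 + 0.07520j ; Δ = 0.00001 - 0.00000j
  [-3]  conj(Y_{4,-3})(Ω₁) = -0.00089 + 0.00109j ; Y_{4,-3}(Ω₂) = 0.29024 + 0.15599j ; Δ = -0.00043 + 0.00018j
  [-2]  conj(Y_{4,-2})(Ω₁) = 0.01790 - 0.01194j ; Y_{4,-2}(Ω₂) = 0.38547 + 0.13150j ; Δ = 0.00847 - 0.00225j
  [-1]  conj(Y_{4,-1})(Ω₁) = -0.18413 + 0.05577j ; Y_{4,-1}(Ω₂) = 0.07200 + 0.01194j ; Δ = -0.01392 + 0.00182j
  [+0]  conj(Y_{4,0})(Ω₁) = 0.80077 + 0.00000j ; Y_{4,0}(Ω₂) = -0.35548 + 0.00000j ; Δ = -0.28466 + 0.00000j
  [+1]  conj(Y_{4,1})(Ω₁) = 0.18413 + 0.05577j ; Y_{4,1}(Ω₂) = -0.07200 + 0.01194j ; Δ = -0.01392 - 0.00182j
  [+2]  conj(Y_{4,2})(Ω₁) = 0.01790 + 0.01194j ; Y_{4,2}(Ω₂) = 0.38547 - 0.13150j ; Δ = 0.00847 + 0.00225j
  [+3]  conj(Y_{4,3})(Ω₁) = 0.00089 + 0.00109j ; Y_{4,3}(Ω₂) = -0.29024 + 0.15599j ; Δ = -0.00043 - 0.00018j
  [+4]  conj(Y_{4,4})(Ω₁) = 0.00002 + 0.00005j ; Y_{4,4}(Ω₂) = 0.09738 - 0.07520j ; Δ = 0.00001 + 0.00000j
Σ over m = -0.29641 + 0.00000j; ×(4π/9) → -0.41387 + 0.00000j. Real part: -0.413867

-0.413867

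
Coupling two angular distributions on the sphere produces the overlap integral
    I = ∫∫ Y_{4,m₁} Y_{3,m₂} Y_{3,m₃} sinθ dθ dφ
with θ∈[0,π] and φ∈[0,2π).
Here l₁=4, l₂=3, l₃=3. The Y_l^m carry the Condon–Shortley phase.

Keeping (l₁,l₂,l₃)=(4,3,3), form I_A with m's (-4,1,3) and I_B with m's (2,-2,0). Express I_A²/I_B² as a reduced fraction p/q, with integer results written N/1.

Shared (l₁,l₂,l₃)=(4,3,3): N and (l;000)² cancel in I_A²/I_B².
A: Δ = 4!·4!·2!/11! = 1/34650; Racah Σ t=4..4: t=4:+1/1152 = 1/1152; ⇒ 3j(4 3 3; -4 1 3)² = 1/33, sgn +1
B: Δ = 4!·4!·2!/11! = 1/34650; Racah Σ t=0..1: t=0:+1/96 t=1:−1/72 = -1/288; ⇒ 3j(4 3 3; 2 -2 0)² = 1/462, sgn +1
I_A²/I_B² = (1/33)/(1/462) = 14/1

14/1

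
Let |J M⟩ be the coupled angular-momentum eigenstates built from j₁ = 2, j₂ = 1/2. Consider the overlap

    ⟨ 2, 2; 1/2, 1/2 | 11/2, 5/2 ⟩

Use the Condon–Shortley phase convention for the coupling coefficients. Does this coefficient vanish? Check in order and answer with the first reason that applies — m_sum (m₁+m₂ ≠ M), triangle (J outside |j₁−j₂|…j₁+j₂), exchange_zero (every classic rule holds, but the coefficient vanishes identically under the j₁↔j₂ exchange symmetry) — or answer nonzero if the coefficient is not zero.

m-sum: m₁+m₂ = 2+1/2 = 5/2, M = 5/2  ✓
triangle: need |j₁−j₂| ≤ J ≤ j₁+j₂, i.e. J ∈ [3/2, 5/2]; J = 11/2 is outside ✗ ⇒ coefficient is 0

triangle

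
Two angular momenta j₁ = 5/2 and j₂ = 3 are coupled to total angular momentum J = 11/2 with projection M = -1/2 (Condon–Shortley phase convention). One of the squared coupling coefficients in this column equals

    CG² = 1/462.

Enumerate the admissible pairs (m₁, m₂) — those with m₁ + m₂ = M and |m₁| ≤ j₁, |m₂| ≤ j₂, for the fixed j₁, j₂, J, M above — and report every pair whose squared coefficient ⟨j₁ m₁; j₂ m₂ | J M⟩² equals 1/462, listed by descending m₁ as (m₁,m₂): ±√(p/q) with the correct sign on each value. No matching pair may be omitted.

(5/2,-3): +√(1/462)

Admissible pairs with m₁+m₂ = M = -1/2: (-5/2,2), (-3/2,1), (-1/2,0), (1/2,-1), (3/2,-2), (5/2,-3)
  (m₁,m₂)=(5/2,-3): CG² = 1/462, CG = +√(1/462)   ← matches the target
  (m₁,m₂)=(3/2,-2): CG² = 5/77, CG = +√(5/77)
  (m₁,m₂)=(1/2,-1): CG² = 25/77, CG = +√(25/77)
  (m₁,m₂)=(-1/2,0): CG² = 100/231, CG = +√(100/231)
  (m₁,m₂)=(-3/2,1): CG² = 25/154, CG = +√(25/154)
  (m₁,m₂)=(-5/2,2): CG² = 1/77, CG = +√(1/77)
Pairs with CG² = 1/462: (5/2,-3): +√(1/462)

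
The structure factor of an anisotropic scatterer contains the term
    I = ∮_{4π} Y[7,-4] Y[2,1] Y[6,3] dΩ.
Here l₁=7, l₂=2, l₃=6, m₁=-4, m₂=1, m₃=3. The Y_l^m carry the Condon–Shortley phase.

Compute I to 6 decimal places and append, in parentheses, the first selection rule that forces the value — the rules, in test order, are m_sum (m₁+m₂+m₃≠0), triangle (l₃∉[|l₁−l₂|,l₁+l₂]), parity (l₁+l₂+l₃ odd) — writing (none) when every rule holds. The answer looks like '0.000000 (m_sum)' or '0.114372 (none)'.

0.000000 (parity)

Σlᵢ=15 odd — θ-integrand is odd under cosθ→−cosθ; I=0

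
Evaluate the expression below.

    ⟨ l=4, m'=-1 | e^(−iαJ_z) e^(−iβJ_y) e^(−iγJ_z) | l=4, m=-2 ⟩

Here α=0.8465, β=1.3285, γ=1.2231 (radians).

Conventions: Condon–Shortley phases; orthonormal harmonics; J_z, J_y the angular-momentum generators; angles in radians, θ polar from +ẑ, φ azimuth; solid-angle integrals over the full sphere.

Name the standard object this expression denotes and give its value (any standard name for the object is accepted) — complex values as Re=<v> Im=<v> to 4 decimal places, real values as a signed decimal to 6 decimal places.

Wigner D-matrix element, Re=-0.3941 Im=-0.0600

This is a Wigner D-matrix element — the rotation-matrix element ⟨l m'| R(α,β,γ) |l m⟩ in the angular-momentum basis.
First d^4_{-1,-2}(β=1.3285), then the phase factors e^{-i(-1)α} and e^{-i(-2)γ}:
Half-angle: c=0.787379, s=0.616469. N=√(6·120·2·720)=1018.233765
k∈{0,1,2} keeps every argument non-negative
  k=0: (−1)^1·1018.2338/(240)·0.7874^7·0.6165^1 = -0.490722
  k=1: (−1)^2·1018.2338/(48)·0.7874^5·0.6165^3 = +1.504041
  k=2: (−1)^3·1018.2338/(72)·0.7874^3·0.6165^5 = -0.614642
d^4_{-1,-2}(1.3285) = -0.490722 +1.504041 -0.614642 = +0.398677
Attach z-rotation phases: D = e^{-i(-1)(0.8465)}·(+0.398677)·e^{-i(-2)(1.2231)} = -0.394134-0.060014i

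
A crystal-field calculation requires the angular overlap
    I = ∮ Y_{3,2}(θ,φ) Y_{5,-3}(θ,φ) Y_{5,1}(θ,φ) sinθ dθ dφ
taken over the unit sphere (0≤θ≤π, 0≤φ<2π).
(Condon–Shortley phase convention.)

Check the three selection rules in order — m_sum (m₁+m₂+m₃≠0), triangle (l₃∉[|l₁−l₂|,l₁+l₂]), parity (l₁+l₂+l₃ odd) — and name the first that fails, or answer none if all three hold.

parity

m₁+m₂+m₃ = 2 − 3 + 1 = 0  ✓
triangle: |3−5|=2 ≤ l₃=5 ≤ 3+5=8  ✓
parity: l₁+l₂+l₃ = 13 is odd  ✗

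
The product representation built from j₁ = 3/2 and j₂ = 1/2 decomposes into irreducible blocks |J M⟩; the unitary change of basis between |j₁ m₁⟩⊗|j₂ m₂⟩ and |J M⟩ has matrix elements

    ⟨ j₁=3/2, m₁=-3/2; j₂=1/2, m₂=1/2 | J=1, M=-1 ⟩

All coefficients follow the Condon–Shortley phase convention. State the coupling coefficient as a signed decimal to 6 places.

-0.866025  (= −√(3/4))

j₁+j₂−J=1  J+j₁−j₂=2  J−j₁+j₂=0  j₁+j₂+J+1=4
(j₁±m₁, j₂±m₂, J±M) = (0,3,1,0,0,2)
P² = 3
sum k=1..1:
  [1] −1/2 = -1/2
S = -1/2
C² = P²·S² = 3/4 ; C = -0.866025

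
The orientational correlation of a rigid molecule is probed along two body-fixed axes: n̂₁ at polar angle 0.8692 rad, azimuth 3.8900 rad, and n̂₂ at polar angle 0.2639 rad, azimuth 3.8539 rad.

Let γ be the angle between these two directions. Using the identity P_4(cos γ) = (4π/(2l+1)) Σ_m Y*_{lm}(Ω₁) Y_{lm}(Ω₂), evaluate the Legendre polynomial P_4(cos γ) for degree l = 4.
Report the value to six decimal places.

-0.160696

Addition theorem: P_4(cos γ) = (4π/9) Σ_m Y*_{lm}(Ω₁) Y_{lm}(Ω₂), m = −4…4:
  term(m=-4) = 0.00031 + 0.00004j   from Y*(Ω₁)=-0.14898 + 0.02221j, Y(Ω₂)=-0.00196 - 0.00059j
  term(m=-3) = 0.00768 + 0.00083j   from Y*(Ω₁)=0.22480 - 0.28119j, Y(Ω₂)=0.01150 + 0.01810j
  term(m=-2) = 0.04689 + 0.00339j   from Y*(Ω₁)=0.02764 + 0.37294j, Y(Ω₂)=0.01831 - 0.12439j
  term(m=-1) = -0.00821 - 0.00030j   from Y*(Ω₁)=0.01433 + 0.01331j, Y(Ω₂)=-0.31772 + 0.27436j
  term(m=+0) = -0.20843 + 0.00000j   from Y*(Ω₁)=-0.36216 + 0.00000j, Y(Ω₂)=0.57551 + 0.00000j
  term(m=+1) = -0.00821 + 0.00030j   from Y*(Ω₁)=-0.01433 + 0.01331j, Y(Ω₂)=0.31772 + 0.27436j
  term(m=+2) = 0.04689 - 0.00339j   from Y*(Ω₁)=0.02764 - 0.37294j, Y(Ω₂)=0.01831 + 0.12439j
  term(m=+3) = 0.00768 - 0.00083j   from Y*(Ω₁)=-0.22480 - 0.28119j, Y(Ω₂)=-0.01150 + 0.01810j
  term(m=+4) = 0.00031 - 0.00004j   from Y*(Ω₁)=-0.14898 - 0.02221j, Y(Ω₂)=-0.00196 + 0.00059j
Accumulated sum -0.11509 + 0.00000j; after 4π/(2l+1) scaling, -0.16070 + 0.00000j ⇒ P_4 = -0.160696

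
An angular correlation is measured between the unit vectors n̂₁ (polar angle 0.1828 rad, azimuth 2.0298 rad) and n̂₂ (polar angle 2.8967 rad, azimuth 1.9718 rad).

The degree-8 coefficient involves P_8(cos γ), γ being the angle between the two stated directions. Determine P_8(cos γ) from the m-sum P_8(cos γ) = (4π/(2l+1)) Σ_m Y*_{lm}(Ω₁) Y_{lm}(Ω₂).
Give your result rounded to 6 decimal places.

Expand P_8 via completeness: Σ_{m} conj(Y_{8,m}) at Ω₁ times Y_{8,m} at Ω₂ —
  term(m=-8) = +0.000000+0.000000i   from Y*(Ω₁)=-0.000001-0.000000i, Y(Ω₂)=-0.000006+0.000000i
  term(m=-7) = -0.000000-0.000000i   from Y*(Ω₁)=-0.000001+0.000013i, Y(Ω₂)=-0.000032+0.000093i
  term(m=-6) = +0.000000+0.000000i   from Y*(Ω₁)=+0.000170-0.000069i, Y(Ω₂)=+0.000744+0.000673i
  term(m=-5) = -0.000013-0.000004i   from Y*(Ω₁)=-0.001368-0.001210i, Y(Ω₂)=+0.006666-0.003091i
  term(m=-4) = +0.000525+0.000124i   from Y*(Ω₁)=-0.003547+0.013060i, Y(Ω₂)=-0.001324-0.039852i
  term(m=-3) = -0.011497-0.002021i   from Y*(Ω₁)=+0.072523-0.014233i, Y(Ω₂)=-0.147384-0.056790i
  term(m=-2) = +0.120251+0.014012i   from Y*(Ω₁)=-0.171508-0.224306i, Y(Ω₂)=-0.298101+0.308172i
  term(m=-1) = -0.438382-0.025455i   from Y*(Ω₁)=-0.291741+0.590319i, Y(Ω₂)=+0.260310+0.613972i
  term(m=+0) = +0.115711+0.000000i   from Y*(Ω₁)=+0.561147-0.000000i, Y(Ω₂)=+0.206204+0.000000i
  term(m=+1) = -0.438382+0.025455i   from Y*(Ω₁)=+0.291741+0.590319i, Y(Ω₂)=-0.260310+0.613972i
  term(m=+2) = +0.120251-0.014012i   from Y*(Ω₁)=-0.171508+0.224306i, Y(Ω₂)=-0.298101-0.308172i
  term(m=+3) = -0.011497+0.002021i   from Y*(Ω₁)=-0.072523-0.014233i, Y(Ω₂)=+0.147384-0.056790i
  term(m=+4) = +0.000525-0.000124i   from Y*(Ω₁)=-0.003547-0.013060i, Y(Ω₂)=-0.001324+0.039852i
  term(m=+5) = -0.000013+0.000004i   from Y*(Ω₁)=+0.001368-0.001210i, Y(Ω₂)=-0.006666-0.003091i
  term(m=+6) = +0.000000-0.000000i   from Y*(Ω₁)=+0.000170+0.000069i, Y(Ω₂)=+0.000744-0.000673i
  term(m=+7) = -0.000000+0.000000i   from Y*(Ω₁)=+0.000001+0.000013i, Y(Ω₂)=+0.000032+0.000093i
  term(m=+8) = +0.000000-0.000000i   from Y*(Ω₁)=-0.000001+0.000000i, Y(Ω₂)=-0.000006-0.000000i
Σ over m = -0.542520-0.000000i; ×(4π/17) → -0.401030-0.000000i. Real part: -0.401030

-0.401030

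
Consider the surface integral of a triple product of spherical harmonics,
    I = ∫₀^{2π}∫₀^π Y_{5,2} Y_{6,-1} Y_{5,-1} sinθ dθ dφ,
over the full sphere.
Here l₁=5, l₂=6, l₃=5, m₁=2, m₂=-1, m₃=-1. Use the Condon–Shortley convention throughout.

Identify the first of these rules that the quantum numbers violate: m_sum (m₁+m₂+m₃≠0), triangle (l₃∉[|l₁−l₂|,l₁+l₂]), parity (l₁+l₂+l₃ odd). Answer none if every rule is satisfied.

none

m₁+m₂+m₃ = 2 − 1 − 1 = 0  ✓
triangle: |5−6|=1 ≤ l₃=5 ≤ 5+6=11  ✓
parity: l₁+l₂+l₃ = 16 is even  ✓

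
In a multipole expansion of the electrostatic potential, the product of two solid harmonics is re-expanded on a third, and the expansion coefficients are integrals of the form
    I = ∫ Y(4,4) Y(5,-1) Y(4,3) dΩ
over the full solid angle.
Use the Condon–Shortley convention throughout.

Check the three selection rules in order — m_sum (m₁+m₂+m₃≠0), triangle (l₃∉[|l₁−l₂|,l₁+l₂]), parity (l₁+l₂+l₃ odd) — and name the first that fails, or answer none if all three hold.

azimuthal sum: 4 − 1 + 3 = 6  ✗
1 ≤ 4 ≤ 9 (triangle on l)
L = 4 + 5 + 4 = 13 (odd)

m_sum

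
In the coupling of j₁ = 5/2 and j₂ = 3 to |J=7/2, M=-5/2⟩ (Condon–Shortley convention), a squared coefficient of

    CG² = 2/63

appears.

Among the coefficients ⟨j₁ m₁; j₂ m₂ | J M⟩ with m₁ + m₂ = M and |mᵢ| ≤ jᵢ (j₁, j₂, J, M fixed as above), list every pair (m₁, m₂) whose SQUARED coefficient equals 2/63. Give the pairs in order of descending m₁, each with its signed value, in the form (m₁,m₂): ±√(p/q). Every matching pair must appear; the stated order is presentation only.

Admissible pairs with m₁+m₂ = M = -5/2: (-5/2,0), (-3/2,-1), (-1/2,-2), (1/2,-3)
  (m₁,m₂)=(1/2,-3): CG² = 3/7, CG = +√(3/7)
  (m₁,m₂)=(-1/2,-2): CG² = 2/63, CG = −√(2/63)   ← matches the target
  (m₁,m₂)=(-3/2,-1): CG² = 10/63, CG = −√(10/63)
  (m₁,m₂)=(-5/2,0): CG² = 8/21, CG = +√(8/21)
Pairs with CG² = 2/63: (-1/2,-2): −√(2/63)

(-1/2,-2): −√(2/63)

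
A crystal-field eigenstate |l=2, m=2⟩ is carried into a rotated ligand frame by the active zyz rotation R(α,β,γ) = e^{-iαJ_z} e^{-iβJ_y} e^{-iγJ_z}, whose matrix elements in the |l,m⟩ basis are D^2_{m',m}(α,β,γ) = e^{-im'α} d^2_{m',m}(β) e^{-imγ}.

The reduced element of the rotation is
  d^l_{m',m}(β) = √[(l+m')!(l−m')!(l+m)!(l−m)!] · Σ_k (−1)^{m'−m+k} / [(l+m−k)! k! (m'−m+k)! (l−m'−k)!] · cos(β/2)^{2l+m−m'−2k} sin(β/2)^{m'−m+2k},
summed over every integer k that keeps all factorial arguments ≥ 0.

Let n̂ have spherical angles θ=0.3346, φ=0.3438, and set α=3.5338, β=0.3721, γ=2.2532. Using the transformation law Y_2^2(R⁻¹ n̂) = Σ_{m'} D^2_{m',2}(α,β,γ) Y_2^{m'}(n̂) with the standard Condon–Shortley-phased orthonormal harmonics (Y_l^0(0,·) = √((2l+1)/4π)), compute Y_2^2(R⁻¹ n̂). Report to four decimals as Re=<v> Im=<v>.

Need the full column D^2_{m',2} for m'=−2..2 at α=3.5338, β=0.3721, γ=2.2532.
cos(β/2)=0.982743, sin(β/2)=0.184979
d^2_{-2,2}: single k=4 term ⇒ +0.001171;  D = -0.000979+0.000642i
d^2_{-1,2}: single k=3 term ⇒ +0.012440;  D = +0.007006-0.010280i
d^2_{0,2}: single k=2 term ⇒ +0.080946;  D = -0.016556+0.079235i
d^2_{1,2}: single k=1 term ⇒ +0.351132;  D = -0.065010-0.345062i
d^2_{2,2}: single k=0 term ⇒ +0.932737;  D = +0.509933+0.781003i
Y_2^{m'}(θ=0.3346,φ=0.3438) and Σ D·Y over m':
  (-0.0010+0.0006i)·(+0.0322-0.0264i)  (+0.0070-0.0103i)·(+0.2256-0.0808i)  (-0.0166+0.0792i)·(+0.5287+0.0000i)  (-0.0650-0.3451i)·(-0.2256-0.0808i)  (+0.5099+0.7810i)·(+0.0322+0.0264i)
Y_2^2(R⁻¹ n̂) = -0.025456+0.160778i

Re=-0.0255 Im=0.1608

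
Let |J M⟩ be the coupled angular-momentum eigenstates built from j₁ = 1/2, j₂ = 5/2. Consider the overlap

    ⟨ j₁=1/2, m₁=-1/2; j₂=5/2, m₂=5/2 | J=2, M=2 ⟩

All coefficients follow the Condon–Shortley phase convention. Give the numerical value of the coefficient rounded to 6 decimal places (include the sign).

−√(5/6) ≈ -0.912871

√[5·1!0!4!/6! · 0!1!5!0!4!0!] = √(480)
  +(−1)^1/∏(1,0,0,4,0,0)! = -1/24  (running -1/24)
⟨..|..⟩ = √(480)·(-1/24) = -0.912871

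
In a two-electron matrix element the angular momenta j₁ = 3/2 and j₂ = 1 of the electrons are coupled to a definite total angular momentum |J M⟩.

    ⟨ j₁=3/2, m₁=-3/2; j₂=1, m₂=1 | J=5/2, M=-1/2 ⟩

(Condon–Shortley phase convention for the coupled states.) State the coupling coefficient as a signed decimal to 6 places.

j₁+j₂−J=0  J+j₁−j₂=3  J−j₁+j₂=2  j₁+j₂+J+1=6
(j₁±m₁, j₂±m₂, J±M) = (0,3,2,0,2,3)
P² = 72/5
sum k=0..0:
  [0] +1/12 = 1/12
S = 1/12
C² = P²·S² = 1/10 ; C = +0.316228

+√(1/10) ≈ +0.316228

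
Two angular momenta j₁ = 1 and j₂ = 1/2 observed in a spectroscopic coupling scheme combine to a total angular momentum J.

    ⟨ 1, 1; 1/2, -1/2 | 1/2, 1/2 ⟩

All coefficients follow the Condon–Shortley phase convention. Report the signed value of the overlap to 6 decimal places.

+0.816497

triangle: 1!·1!·0!/3! = 1/6
(j±m)!: 2!·0!·0!·1!·1!·0! = 2
prefactor² = (2J+1)·Δ·N² = 2/3
  k=0: +1/(0!·1!·0!·0!·1!·0!) = 1
Σ = 1  ⇒  CG² = 2/3·1² = 2/3
CG = +√(2/3) = +0.816497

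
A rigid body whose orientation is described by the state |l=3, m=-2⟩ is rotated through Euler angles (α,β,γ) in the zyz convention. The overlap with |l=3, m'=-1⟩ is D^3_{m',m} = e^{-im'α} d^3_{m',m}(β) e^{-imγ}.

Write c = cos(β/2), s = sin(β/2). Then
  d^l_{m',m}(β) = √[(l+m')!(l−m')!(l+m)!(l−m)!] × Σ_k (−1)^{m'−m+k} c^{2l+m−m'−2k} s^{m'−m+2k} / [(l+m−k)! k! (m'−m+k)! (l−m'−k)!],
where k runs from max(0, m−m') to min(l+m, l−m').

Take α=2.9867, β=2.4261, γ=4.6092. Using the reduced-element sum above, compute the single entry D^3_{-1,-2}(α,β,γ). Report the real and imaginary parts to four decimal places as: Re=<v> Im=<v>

D^3_{-1,-2}(2.9867,2.4261,4.6092) = e^{-i·-1·2.9867}·d^3_{-1,-2}(2.4261)·e^{-i·-2·4.6092}. Compute d first:
Half-angle: c=0.350164, s=0.936688. N=√(2·24·1·120)=75.894664
k∈{0,1} keeps every argument non-negative
  k=0: (−1)^1·75.8947/(24)·0.3502^5·0.9367^1 = -0.015594
  k=1: (−1)^2·75.8947/(12)·0.3502^3·0.9367^3 = +0.223167
d^3_{-1,-2}(2.4261) = -0.015594 +0.223167 = +0.207573
Phases: e^{-i·(-1)·2.9867}=-0.988028+0.154274i, e^{-i·(-2)·4.6092}=-0.978780+0.204916i ⇒ D=+0.194174-0.073370i

Re=0.1942 Im=-0.0734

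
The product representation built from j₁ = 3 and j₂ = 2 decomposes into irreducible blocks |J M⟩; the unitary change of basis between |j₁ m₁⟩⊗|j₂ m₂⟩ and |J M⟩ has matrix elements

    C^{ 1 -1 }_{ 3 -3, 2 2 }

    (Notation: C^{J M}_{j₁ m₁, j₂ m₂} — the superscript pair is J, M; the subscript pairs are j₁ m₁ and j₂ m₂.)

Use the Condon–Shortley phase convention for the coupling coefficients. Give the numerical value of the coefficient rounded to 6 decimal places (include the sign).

+√(3/7) = +0.654654

triangle: 4!×2!×0!/7! = 48/5040
(j±m)!: 0!×6!×4!×0!×0!×2! = 34560
prefactor² = (2J+1)×Δ×N² = 6912/7
  k=4: +1/(4!×0!×2!×0!×0!×0!) = 1/48
Σ = 1/48  ⇒  CG² = 6912/7×(1/48)² = 3/7
CG = +√(3/7) = +0.654654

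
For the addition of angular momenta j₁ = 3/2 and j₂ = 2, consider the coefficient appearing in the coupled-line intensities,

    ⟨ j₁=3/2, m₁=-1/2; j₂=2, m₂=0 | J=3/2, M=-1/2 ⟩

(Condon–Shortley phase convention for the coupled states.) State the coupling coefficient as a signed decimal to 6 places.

√[4·2!1!2!/6! · 1!2!2!2!1!2!] = √(16/45)
  +(−1)^1/∏(1,1,1,1,0,1)! = -1  (running -1)
  +(−1)^2/∏(2,0,0,0,1,2)! = 1/4  (running -3/4)
⟨..|..⟩ = √(16/45)·(-3/4) = -0.447214

-0.447214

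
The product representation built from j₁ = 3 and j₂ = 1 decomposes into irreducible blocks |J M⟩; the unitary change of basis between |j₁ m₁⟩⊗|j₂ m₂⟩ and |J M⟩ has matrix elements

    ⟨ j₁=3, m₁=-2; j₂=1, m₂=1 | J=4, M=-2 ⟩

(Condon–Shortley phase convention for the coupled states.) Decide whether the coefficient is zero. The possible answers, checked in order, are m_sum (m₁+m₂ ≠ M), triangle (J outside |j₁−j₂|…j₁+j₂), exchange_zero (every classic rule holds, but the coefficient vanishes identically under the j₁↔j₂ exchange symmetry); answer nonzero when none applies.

m_sum

m-sum: m₁+m₂ = -2+1 = -1, M = -2  ✗ ⇒ coefficient is 0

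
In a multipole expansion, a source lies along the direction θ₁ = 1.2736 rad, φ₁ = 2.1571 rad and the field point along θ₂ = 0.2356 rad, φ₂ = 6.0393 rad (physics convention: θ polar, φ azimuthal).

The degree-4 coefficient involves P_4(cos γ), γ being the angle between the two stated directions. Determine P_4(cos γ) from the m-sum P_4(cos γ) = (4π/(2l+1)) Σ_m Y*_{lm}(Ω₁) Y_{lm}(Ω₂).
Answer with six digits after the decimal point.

Summing Y*_{l m}(θ₁,φ₁)·Y_{l m}(θ₂,φ₂) over m ∈ [−4, 4]; prefactor 4π/(2·4+1) = 1.396263:
  [-4]  conj(Y_{4,-4})(Ω₁) = -0.258663+0.264406i ; Y_{4,-4}(Ω₂) = +0.000737+0.001088i ; Δ = -0.000478-0.000087i
  [-3]  conj(Y_{4,-3})(Ω₁) = +0.314764+0.059920i ; Y_{4,-3}(Ω₂) = +0.011518+0.010342i ; Δ = +0.003006+0.003946i
  [-2]  conj(Y_{4,-2})(Ω₁) = +0.047401+0.112682i ; Y_{4,-2}(Ω₂) = +0.090469+0.047996i ; Δ = -0.001120+0.012469i
  [-1]  conj(Y_{4,-1})(Ω₁) = +0.175878-0.264791i ; Y_{4,-1}(Ω₂) = +0.377066+0.093829i ; Δ = +0.091163-0.083341i
  [+0]  conj(Y_{4,0})(Ω₁) = +0.072434-0.000000i ; Y_{4,0}(Ω₂) = +0.626716+0.000000i ; Δ = +0.045395+0.000000i
  [+1]  conj(Y_{4,1})(Ω₁) = -0.175878-0.264791i ; Y_{4,1}(Ω₂) = -0.377066+0.093829i ; Δ = +0.091163+0.083341i
  [+2]  conj(Y_{4,2})(Ω₁) = +0.047401-0.112682i ; Y_{4,2}(Ω₂) = +0.090469-0.047996i ; Δ = -0.001120-0.012469i
  [+3]  conj(Y_{4,3})(Ω₁) = -0.314764+0.059920i ; Y_{4,3}(Ω₂) = -0.011518+0.010342i ; Δ = +0.003006-0.003946i
  [+4]  conj(Y_{4,4})(Ω₁) = -0.258663-0.264406i ; Y_{4,4}(Ω₂) = +0.000737-0.001088i ; Δ = -0.000478+0.000087i
Accumulated sum +0.230536-0.000000i; after 4π/(2l+1) scaling, +0.321889-0.000000i ⇒ P_4 = 0.321889

0.321889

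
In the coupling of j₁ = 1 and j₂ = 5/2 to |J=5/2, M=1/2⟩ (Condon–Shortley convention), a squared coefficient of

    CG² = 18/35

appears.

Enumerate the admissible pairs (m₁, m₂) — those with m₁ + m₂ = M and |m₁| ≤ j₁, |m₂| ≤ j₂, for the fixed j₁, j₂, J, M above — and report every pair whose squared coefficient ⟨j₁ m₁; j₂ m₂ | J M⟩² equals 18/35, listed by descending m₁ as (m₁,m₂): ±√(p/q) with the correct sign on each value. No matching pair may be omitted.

Admissible pairs with m₁+m₂ = M = 1/2: (-1,3/2), (0,1/2), (1,-1/2)
  (m₁,m₂)=(1,-1/2): CG² = 18/35, CG = +√(18/35)   ← matches the target
  (m₁,m₂)=(0,1/2): CG² = 1/35, CG = −√(1/35)
  (m₁,m₂)=(-1,3/2): CG² = 16/35, CG = −√(16/35)
Pairs with CG² = 18/35: (1,-1/2): +√(18/35)

(1,-1/2): +√(18/35)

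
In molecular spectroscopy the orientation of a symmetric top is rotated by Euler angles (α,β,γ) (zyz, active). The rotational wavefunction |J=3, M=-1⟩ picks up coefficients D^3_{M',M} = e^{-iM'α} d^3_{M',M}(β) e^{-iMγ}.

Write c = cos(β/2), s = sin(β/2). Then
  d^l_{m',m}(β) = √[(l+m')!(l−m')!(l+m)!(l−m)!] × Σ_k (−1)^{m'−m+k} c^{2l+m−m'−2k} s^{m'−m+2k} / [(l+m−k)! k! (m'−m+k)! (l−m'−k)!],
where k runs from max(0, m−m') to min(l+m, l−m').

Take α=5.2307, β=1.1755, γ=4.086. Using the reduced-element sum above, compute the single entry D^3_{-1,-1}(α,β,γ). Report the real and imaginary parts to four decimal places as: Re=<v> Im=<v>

D^3_{-1,-1}(5.2307,1.1755,4.0860) = e^{-i·-1·5.2307}·d^3_{-1,-1}(1.1755)·e^{-i·-1·4.0860}. Compute d first:
c=cos(1.175500/2)=0.832190, s=sin(1.175500/2)=0.554490; N=√[2·24·2·24]=48.000000
k: max(0,(-1)−(-1))=0 … min(3+(-1),3−(-1))=2
  k=0: (−1)^0·48.0000/(48)·0.8322^6·0.5545^0 = +0.332151
  k=1: (−1)^1·48.0000/(6)·0.8322^4·0.5545^2 = -1.179691
  k=2: (−1)^2·48.0000/(8)·0.8322^2·0.5545^4 = +0.392800
d^3_{-1,-1}(1.1755) = +0.332151 -1.179691 +0.392800 = -0.454739
D = (+0.495414-0.868657i)·(-0.454739)·(-0.586223-0.810150i) = +0.452086-0.049052i

Re=0.4521 Im=-0.0491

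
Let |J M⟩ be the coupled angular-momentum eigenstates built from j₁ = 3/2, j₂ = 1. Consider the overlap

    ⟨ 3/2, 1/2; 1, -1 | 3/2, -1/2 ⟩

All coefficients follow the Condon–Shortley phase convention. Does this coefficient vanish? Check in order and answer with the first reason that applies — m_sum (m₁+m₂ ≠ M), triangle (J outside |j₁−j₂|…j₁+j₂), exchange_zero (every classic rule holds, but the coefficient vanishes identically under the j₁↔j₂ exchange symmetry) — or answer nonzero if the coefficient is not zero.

m-sum: m₁+m₂ = 1/2+(-1) = -1/2, M = -1/2  ✓
triangle: |j₁−j₂| = 1/2 ≤ J = 3/2 ≤ j₁+j₂ = 5/2  ✓
exchange: j₁≠j₂ or m₁≠m₂ — the exchange symmetry imposes no constraint here
value check: CG = +√(8/15) = +0.730297 ≠ 0

nonzero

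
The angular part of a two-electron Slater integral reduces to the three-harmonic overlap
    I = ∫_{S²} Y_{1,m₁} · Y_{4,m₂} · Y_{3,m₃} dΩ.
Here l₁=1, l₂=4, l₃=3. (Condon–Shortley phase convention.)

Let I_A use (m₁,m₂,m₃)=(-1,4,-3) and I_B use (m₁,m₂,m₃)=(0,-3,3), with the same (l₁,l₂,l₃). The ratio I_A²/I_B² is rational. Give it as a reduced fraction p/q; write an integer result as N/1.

Same 1,4,3: normalisation and zero-m 3j drop out of the ratio.
A: Δ: 2! 0! 6! / 9! → 1/252; sum: t=2:+1/1440 = 1/1440; 3j²(1 4 3; -1 4 -3) = Δ·Π!·Σ² = 1/9  (sign +1)
B: Δ: 2! 0! 6! / 9! → 1/252; sum: t=1:−1/720 = -1/720; 3j²(1 4 3; 0 -3 3) = Δ·Π!·Σ² = 1/36  (sign -1)
I_A²/I_B² = (1/9)/(1/36) = 4/1

4/1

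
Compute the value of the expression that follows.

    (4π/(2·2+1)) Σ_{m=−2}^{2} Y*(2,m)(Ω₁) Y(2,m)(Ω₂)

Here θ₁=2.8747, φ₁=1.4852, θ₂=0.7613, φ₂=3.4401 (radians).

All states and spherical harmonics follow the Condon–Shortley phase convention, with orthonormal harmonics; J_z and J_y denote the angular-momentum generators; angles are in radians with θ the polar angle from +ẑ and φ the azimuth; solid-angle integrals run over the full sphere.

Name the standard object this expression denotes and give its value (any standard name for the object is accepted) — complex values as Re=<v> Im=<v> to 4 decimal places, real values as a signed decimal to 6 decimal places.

Legendre polynomial (addition theorem), +0.381254

This sum is the spherical-harmonic addition theorem: it equals the Legendre polynomial P_l(cos γ) of the angle γ between the two directions.
Term-by-term m-sum for l=2 (normalisation 4π/5 = 2.513274):
  m=-2: (-0.026475, 0.004577) × (0.152032, -0.103346) = (-0.003552, 0.003432)  (running Σ = (-0.003552, 0.003432))
  m=-1: (-0.016802, -0.195815) × (-0.368763, 0.113469) = (0.028415, 0.070303)  (running Σ = (0.024863, 0.073735))
  m=0: (0.564971, -0.000000) × (0.180488, 0.000000) = (0.101970, 0.000000)  (running Σ = (0.126833, 0.073735))
  m=1: (0.016802, -0.195815) × (0.368763, 0.113469) = (0.028415, -0.070303)  (running Σ = (0.155248, 0.003432))
  m=2: (-0.026475, -0.004577) × (0.152032, 0.103346) = (-0.003552, -0.003432)  (running Σ = (0.151696, 0.000000))
Accumulated sum (0.151696, 0.000000); after 4π/(2l+1) scaling, (0.381254, 0.000000) ⇒ P_2 = 0.381254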